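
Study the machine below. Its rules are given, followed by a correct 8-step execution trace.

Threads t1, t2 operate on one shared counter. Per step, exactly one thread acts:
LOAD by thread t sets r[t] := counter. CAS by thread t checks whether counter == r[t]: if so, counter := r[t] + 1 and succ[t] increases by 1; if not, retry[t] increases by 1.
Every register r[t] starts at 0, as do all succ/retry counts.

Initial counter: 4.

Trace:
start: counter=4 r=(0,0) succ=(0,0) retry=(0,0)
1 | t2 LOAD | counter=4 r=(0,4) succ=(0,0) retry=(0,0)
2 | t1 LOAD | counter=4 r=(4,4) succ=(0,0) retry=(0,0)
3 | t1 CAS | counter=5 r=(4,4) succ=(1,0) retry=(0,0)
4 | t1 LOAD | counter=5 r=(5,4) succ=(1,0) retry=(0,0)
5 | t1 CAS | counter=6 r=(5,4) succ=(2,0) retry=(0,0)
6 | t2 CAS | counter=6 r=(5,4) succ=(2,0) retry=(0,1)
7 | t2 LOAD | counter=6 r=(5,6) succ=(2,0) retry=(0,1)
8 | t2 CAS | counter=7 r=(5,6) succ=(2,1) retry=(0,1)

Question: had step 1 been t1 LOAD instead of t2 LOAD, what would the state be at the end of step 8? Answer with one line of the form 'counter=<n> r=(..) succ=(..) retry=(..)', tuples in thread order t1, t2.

(re-executing from step 1 with the substitution; state before step 1: counter=4 r=(0,0) succ=(0,0) retry=(0,0))
1 | t1 LOAD | counter=4 r=(4,0) succ=(0,0) retry=(0,0)
2 | t1 LOAD | counter=4 r=(4,0) succ=(0,0) retry=(0,0)
3 | t1 CAS | counter=5 r=(4,0) succ=(1,0) retry=(0,0)
4 | t1 LOAD | counter=5 r=(5,0) succ=(1,0) retry=(0,0)
5 | t1 CAS | counter=6 r=(5,0) succ=(2,0) retry=(0,0)
6 | t2 CAS | counter=6 r=(5,0) succ=(2,0) retry=(0,1)
7 | t2 LOAD | counter=6 r=(5,6) succ=(2,0) retry=(0,1)
8 | t2 CAS | counter=7 r=(5,6) succ=(2,1) retry=(0,1)

counter=7 r=(5,6) succ=(2,1) retry=(0,1)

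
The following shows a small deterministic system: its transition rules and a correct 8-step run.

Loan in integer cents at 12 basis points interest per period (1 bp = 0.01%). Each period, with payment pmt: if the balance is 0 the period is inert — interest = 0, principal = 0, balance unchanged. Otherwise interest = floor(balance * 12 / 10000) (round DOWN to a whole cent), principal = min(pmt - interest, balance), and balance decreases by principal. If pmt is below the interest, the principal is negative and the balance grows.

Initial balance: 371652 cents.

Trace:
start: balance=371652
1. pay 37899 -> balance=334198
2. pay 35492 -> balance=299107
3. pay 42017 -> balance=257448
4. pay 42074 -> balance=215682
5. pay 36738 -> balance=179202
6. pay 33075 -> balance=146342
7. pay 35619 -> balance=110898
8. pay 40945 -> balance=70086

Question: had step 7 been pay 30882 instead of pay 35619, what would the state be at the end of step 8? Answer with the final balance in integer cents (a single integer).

74828

(re-executing from step 7 with the substitution; state before step 7: balance=146342)
7. pay 30882 -> balance=115635
8. pay 40945 -> balance=74828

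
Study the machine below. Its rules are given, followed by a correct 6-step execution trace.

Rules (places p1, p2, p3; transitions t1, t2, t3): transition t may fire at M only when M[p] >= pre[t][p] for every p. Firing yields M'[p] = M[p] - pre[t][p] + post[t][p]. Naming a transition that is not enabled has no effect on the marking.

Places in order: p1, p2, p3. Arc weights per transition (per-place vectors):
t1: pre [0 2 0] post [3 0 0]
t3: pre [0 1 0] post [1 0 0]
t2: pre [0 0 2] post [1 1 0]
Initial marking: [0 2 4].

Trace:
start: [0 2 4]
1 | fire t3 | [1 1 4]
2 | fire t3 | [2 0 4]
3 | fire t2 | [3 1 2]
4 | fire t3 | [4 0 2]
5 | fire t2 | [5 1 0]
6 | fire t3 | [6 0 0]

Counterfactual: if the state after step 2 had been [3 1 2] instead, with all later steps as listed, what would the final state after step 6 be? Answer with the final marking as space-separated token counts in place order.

6 0 0

state after step 2 := [3 1 2]
3 | fire t2 | [4 2 0]
4 | fire t3 | [5 1 0]
5 | fire t2 | [5 1 0]
6 | fire t3 | [6 0 0]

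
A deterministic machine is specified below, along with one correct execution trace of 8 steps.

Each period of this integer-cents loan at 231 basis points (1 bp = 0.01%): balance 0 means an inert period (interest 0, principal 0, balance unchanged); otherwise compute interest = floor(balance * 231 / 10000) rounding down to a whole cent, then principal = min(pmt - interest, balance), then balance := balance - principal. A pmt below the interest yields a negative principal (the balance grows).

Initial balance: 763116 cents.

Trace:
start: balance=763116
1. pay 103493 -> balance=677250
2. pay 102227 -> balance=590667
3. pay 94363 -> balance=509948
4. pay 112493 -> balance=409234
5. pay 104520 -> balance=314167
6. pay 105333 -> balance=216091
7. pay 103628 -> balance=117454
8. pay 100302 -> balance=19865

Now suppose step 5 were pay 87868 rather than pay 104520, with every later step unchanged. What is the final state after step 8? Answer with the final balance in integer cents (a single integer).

(re-executing from step 5 with the substitution; state before step 5: balance=409234)
5. pay 87868 -> balance=330819
6. pay 105333 -> balance=233127
7. pay 103628 -> balance=134884
8. pay 100302 -> balance=37697

37697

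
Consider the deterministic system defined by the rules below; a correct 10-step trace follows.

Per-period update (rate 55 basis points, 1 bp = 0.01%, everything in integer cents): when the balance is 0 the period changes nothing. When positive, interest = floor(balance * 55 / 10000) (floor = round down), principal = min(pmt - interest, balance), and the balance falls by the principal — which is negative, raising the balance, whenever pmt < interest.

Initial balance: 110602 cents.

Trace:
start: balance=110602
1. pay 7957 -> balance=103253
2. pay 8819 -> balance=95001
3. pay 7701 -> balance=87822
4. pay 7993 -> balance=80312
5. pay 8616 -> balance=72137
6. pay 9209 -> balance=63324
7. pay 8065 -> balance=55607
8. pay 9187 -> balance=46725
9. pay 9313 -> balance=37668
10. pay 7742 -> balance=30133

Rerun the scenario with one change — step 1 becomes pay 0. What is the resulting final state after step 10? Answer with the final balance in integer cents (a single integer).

38494

(re-executing from step 1 with the substitution; state before step 1: balance=110602)
1. pay 0 -> balance=111210
2. pay 8819 -> balance=103002
3. pay 7701 -> balance=95867
4. pay 7993 -> balance=88401
5. pay 8616 -> balance=80271
6. pay 9209 -> balance=71503
7. pay 8065 -> balance=63831
8. pay 9187 -> balance=54995
9. pay 9313 -> balance=45984
10. pay 7742 -> balance=38494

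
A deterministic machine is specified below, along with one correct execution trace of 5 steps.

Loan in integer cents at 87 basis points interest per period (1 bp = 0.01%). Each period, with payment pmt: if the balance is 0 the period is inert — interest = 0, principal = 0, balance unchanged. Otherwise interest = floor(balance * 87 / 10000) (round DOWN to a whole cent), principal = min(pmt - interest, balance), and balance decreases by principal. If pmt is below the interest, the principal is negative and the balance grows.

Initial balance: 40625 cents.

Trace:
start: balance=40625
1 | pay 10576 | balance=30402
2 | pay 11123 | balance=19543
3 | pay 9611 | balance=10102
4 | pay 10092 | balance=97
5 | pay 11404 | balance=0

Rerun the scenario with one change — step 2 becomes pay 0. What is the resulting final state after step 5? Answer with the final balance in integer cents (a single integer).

109

(re-executing from step 2 with the substitution; state before step 2: balance=30402)
2 | pay 0 | balance=30666
3 | pay 9611 | balance=21321
4 | pay 10092 | balance=11414
5 | pay 11404 | balance=109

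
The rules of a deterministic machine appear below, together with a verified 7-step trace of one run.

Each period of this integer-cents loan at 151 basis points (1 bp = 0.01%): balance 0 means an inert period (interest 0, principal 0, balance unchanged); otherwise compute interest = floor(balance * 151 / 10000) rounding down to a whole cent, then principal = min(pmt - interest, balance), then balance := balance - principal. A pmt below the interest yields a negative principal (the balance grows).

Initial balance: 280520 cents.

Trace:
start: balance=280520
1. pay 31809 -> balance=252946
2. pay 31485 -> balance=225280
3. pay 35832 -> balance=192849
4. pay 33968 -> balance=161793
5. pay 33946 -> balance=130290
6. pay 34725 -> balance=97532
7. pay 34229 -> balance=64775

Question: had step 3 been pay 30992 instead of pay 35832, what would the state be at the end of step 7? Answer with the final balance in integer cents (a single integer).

69914

(re-executing from step 3 with the substitution; state before step 3: balance=225280)
3. pay 30992 -> balance=197689
4. pay 33968 -> balance=166706
5. pay 33946 -> balance=135277
6. pay 34725 -> balance=102594
7. pay 34229 -> balance=69914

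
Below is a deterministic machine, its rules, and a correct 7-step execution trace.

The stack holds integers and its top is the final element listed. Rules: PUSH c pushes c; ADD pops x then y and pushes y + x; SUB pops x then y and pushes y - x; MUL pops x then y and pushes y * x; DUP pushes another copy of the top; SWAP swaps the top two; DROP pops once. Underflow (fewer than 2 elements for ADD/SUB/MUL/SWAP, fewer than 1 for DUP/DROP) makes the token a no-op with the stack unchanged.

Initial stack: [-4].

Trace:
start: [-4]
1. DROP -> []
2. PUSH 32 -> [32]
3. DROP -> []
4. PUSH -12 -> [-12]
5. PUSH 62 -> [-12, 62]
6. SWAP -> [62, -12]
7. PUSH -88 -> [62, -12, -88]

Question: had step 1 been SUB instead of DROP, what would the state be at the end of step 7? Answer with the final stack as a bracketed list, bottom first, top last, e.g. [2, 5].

[-4, 62, -12, -88]

(re-executing from step 1 with the substitution; state before step 1: [-4])
1. SUB -> [-4]
2. PUSH 32 -> [-4, 32]
3. DROP -> [-4]
4. PUSH -12 -> [-4, -12]
5. PUSH 62 -> [-4, -12, 62]
6. SWAP -> [-4, 62, -12]
7. PUSH -88 -> [-4, 62, -12, -88]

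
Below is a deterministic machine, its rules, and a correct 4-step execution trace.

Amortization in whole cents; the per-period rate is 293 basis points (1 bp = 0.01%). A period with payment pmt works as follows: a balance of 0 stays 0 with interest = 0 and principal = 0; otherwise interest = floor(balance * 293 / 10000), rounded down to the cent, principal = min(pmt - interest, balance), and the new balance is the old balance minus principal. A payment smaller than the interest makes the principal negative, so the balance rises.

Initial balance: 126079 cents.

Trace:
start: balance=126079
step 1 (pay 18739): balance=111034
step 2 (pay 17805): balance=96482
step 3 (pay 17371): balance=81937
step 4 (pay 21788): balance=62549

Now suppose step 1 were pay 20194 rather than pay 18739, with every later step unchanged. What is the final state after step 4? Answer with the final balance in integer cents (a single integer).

(re-executing from step 1 with the substitution; state before step 1: balance=126079)
step 1 (pay 20194): balance=109579
step 2 (pay 17805): balance=94984
step 3 (pay 17371): balance=80396
step 4 (pay 21788): balance=60963

60963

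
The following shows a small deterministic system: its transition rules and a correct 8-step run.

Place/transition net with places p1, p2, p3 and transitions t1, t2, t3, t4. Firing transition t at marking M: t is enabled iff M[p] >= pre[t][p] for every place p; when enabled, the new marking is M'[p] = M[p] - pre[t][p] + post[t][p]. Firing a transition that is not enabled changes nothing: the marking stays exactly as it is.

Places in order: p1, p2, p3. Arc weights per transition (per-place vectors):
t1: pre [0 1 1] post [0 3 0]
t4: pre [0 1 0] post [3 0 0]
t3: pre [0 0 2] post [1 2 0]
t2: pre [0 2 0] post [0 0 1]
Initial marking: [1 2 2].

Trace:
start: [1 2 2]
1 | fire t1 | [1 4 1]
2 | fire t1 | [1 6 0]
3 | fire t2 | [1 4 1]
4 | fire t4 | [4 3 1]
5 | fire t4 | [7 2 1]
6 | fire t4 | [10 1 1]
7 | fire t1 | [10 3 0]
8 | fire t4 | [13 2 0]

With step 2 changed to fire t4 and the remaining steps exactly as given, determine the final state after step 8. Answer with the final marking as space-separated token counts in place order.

(re-executing from step 2 with the substitution; state before step 2: [1 4 1])
2 | fire t4 | [4 3 1]
3 | fire t2 | [4 1 2]
4 | fire t4 | [7 0 2]
5 | fire t4 | [7 0 2]
6 | fire t4 | [7 0 2]
7 | fire t1 | [7 0 2]
8 | fire t4 | [7 0 2]

7 0 2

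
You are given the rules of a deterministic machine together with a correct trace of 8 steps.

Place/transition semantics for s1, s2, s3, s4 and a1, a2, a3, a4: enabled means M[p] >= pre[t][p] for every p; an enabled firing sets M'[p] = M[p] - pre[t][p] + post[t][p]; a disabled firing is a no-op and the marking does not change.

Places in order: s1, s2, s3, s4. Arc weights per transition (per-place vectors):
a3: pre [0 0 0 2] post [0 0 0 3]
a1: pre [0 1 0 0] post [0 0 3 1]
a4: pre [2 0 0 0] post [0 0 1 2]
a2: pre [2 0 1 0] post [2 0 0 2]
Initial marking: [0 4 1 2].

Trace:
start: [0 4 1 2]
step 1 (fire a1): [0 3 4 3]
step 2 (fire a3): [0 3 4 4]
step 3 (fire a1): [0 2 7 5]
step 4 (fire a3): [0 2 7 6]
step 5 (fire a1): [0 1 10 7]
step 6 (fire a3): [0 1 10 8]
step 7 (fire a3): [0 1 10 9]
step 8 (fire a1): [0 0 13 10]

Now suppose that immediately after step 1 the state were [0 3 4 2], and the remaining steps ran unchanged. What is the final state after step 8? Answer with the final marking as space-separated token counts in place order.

state after step 1 := [0 3 4 2]
step 2 (fire a3): [0 3 4 3]
step 3 (fire a1): [0 2 7 4]
step 4 (fire a3): [0 2 7 5]
step 5 (fire a1): [0 1 10 6]
step 6 (fire a3): [0 1 10 7]
step 7 (fire a3): [0 1 10 8]
step 8 (fire a1): [0 0 13 9]

0 0 13 9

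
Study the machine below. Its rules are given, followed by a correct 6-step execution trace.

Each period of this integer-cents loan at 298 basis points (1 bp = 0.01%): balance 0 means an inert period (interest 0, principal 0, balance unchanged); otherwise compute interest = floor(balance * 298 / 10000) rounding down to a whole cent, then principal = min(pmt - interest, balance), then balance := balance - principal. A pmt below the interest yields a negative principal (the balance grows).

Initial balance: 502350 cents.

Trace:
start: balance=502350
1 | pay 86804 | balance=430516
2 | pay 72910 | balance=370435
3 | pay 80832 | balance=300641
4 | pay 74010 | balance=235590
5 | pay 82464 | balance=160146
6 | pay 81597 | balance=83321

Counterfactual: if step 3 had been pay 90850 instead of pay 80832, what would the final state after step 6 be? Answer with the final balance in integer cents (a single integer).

72380

(re-executing from step 3 with the substitution; state before step 3: balance=370435)
3 | pay 90850 | balance=290623
4 | pay 74010 | balance=225273
5 | pay 82464 | balance=149522
6 | pay 81597 | balance=72380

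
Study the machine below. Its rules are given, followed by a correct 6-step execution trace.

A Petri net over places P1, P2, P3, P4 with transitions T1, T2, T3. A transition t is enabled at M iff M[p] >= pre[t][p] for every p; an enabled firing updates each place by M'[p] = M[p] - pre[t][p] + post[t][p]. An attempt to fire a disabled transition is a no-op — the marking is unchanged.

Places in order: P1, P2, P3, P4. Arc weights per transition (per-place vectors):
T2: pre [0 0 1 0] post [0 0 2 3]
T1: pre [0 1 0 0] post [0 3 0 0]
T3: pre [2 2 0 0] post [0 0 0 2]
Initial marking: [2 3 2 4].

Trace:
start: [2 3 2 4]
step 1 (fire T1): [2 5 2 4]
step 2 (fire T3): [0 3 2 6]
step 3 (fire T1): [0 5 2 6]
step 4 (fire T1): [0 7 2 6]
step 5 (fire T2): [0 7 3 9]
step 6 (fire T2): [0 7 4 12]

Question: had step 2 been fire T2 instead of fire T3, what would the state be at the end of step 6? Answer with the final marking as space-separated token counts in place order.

(re-executing from step 2 with the substitution; state before step 2: [2 5 2 4])
step 2 (fire T2): [2 5 3 7]
step 3 (fire T1): [2 7 3 7]
step 4 (fire T1): [2 9 3 7]
step 5 (fire T2): [2 9 4 10]
step 6 (fire T2): [2 9 5 13]

2 9 5 13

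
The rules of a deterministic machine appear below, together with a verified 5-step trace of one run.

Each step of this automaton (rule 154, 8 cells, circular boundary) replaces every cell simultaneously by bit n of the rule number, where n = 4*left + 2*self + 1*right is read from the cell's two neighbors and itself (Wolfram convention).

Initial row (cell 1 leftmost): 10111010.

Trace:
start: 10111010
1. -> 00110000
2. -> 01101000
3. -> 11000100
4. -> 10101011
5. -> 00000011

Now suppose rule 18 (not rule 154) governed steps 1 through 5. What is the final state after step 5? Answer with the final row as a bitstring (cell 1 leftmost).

(re-executing steps 1..5 under rule 18; state before step 1: 10111010)
1. -> 00000000
2. -> 00000000
3. -> 00000000
4. -> 00000000
5. -> 00000000

00000000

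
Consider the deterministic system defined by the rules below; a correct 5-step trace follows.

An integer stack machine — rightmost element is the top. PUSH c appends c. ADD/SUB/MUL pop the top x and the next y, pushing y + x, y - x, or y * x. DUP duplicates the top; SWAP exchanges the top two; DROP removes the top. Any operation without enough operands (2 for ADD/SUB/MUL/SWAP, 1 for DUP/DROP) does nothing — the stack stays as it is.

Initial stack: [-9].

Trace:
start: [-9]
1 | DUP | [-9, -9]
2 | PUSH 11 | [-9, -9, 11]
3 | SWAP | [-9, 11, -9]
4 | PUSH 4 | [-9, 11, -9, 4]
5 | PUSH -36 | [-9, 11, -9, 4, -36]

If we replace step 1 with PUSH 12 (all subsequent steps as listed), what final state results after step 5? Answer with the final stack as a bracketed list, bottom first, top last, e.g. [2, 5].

(re-executing from step 1 with the substitution; state before step 1: [-9])
1 | PUSH 12 | [-9, 12]
2 | PUSH 11 | [-9, 12, 11]
3 | SWAP | [-9, 11, 12]
4 | PUSH 4 | [-9, 11, 12, 4]
5 | PUSH -36 | [-9, 11, 12, 4, -36]

[-9, 11, 12, 4, -36]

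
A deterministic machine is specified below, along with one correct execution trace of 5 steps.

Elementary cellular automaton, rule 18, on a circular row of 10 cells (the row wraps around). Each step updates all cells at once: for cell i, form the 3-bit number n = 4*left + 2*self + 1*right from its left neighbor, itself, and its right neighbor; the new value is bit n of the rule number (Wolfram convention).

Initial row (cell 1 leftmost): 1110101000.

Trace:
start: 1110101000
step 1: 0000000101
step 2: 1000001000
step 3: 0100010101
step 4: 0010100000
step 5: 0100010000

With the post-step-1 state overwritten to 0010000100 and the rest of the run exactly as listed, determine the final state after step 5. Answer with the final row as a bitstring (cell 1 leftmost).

1000110001

state after step 1 := 0010000100
step 2: 0101001010
step 3: 1000110001
step 4: 0101001010
step 5: 1000110001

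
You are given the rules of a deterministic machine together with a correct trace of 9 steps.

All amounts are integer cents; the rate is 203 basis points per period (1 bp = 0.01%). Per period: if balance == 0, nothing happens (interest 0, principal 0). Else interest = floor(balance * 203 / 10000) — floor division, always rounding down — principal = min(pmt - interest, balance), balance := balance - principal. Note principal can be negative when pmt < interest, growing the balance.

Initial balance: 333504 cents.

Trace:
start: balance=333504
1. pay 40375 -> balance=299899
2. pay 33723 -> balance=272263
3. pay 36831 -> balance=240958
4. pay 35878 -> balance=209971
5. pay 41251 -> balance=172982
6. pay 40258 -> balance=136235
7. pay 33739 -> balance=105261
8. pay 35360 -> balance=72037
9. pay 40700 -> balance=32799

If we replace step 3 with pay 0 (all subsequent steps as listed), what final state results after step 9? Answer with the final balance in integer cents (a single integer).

(re-executing from step 3 with the substitution; state before step 3: balance=272263)
3. pay 0 -> balance=277789
4. pay 35878 -> balance=247550
5. pay 41251 -> balance=211324
6. pay 40258 -> balance=175355
7. pay 33739 -> balance=145175
8. pay 35360 -> balance=112762
9. pay 40700 -> balance=74351

74351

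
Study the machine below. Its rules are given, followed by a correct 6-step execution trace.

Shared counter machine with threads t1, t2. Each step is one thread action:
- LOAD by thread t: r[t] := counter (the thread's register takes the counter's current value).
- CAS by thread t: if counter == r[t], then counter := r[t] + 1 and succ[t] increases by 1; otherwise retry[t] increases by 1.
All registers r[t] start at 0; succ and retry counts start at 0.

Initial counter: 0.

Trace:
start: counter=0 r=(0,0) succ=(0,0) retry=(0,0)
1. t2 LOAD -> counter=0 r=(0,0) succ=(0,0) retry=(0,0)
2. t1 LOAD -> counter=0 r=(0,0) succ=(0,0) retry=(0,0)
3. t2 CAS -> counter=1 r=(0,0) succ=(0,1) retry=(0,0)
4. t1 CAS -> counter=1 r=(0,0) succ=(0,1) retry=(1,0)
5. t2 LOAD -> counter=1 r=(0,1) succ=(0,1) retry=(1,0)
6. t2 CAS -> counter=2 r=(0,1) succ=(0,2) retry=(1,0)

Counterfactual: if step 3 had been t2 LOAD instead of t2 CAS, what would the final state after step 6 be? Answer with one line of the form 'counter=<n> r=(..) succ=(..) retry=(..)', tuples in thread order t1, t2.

counter=2 r=(0,1) succ=(1,1) retry=(0,0)

(re-executing from step 3 with the substitution; state before step 3: counter=0 r=(0,0) succ=(0,0) retry=(0,0))
3. t2 LOAD -> counter=0 r=(0,0) succ=(0,0) retry=(0,0)
4. t1 CAS -> counter=1 r=(0,0) succ=(1,0) retry=(0,0)
5. t2 LOAD -> counter=1 r=(0,1) succ=(1,0) retry=(0,0)
6. t2 CAS -> counter=2 r=(0,1) succ=(1,1) retry=(0,0)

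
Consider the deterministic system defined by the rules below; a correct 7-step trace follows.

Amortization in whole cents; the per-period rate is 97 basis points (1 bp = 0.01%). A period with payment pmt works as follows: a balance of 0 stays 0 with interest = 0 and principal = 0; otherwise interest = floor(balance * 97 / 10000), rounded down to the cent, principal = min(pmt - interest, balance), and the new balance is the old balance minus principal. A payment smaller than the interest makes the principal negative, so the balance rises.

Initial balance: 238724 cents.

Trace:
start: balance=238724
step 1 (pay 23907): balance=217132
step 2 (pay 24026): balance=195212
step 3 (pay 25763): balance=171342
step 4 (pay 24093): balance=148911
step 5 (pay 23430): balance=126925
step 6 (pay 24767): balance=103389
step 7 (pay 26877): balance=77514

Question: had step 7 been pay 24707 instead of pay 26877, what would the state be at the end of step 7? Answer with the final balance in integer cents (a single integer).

(re-executing from step 7 with the substitution; state before step 7: balance=103389)
step 7 (pay 24707): balance=79684

79684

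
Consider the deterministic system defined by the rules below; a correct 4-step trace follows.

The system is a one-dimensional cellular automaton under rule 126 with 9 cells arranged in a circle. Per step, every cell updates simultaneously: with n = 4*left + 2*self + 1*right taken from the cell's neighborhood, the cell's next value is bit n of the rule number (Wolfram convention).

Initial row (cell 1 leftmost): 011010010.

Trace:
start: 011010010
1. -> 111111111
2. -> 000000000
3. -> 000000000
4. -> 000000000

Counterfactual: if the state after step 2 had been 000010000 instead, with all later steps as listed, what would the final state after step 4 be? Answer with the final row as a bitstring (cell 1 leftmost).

state after step 2 := 000010000
3. -> 000111000
4. -> 001101100

001101100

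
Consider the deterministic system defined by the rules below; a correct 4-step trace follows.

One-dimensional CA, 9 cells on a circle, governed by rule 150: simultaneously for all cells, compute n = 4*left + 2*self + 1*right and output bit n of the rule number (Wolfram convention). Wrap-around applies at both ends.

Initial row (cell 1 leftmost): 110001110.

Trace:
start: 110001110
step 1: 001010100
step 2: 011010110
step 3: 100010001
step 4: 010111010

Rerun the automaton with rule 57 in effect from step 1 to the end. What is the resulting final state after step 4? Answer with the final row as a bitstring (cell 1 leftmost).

(re-executing steps 1..4 under rule 57; state before step 1: 110001110)
step 1: 101101001
step 2: 011010101
step 3: 110101010
step 4: 101010101

101010101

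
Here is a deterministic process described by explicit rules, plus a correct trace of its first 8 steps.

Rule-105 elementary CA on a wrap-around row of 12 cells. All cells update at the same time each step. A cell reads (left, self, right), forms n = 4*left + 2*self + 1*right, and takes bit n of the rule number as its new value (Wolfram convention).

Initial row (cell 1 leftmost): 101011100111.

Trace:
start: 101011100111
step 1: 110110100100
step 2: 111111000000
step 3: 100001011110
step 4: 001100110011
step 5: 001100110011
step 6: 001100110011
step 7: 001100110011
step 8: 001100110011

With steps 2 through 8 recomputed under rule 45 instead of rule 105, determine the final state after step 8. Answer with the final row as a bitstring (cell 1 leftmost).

100100001101

(re-executing steps 2..8 under rule 45; state before step 2: 110110100100)
step 2: 101101100100
step 3: 111011000100
step 4: 100110010100
step 5: 100100011100
step 6: 100101010000
step 7: 100111110110
step 8: 100100001101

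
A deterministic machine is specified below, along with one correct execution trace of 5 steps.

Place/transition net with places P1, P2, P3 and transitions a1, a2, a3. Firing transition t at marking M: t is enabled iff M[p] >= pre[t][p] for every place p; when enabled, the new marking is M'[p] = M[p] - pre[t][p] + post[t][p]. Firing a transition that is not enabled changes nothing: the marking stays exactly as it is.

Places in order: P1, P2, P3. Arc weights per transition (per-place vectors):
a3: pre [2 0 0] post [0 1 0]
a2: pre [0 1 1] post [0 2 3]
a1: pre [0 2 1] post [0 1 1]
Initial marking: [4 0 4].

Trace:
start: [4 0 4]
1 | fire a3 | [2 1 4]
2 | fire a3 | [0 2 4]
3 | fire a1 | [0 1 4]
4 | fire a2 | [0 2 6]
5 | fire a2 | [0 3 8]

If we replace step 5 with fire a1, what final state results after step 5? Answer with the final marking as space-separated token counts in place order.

0 1 6

(re-executing from step 5 with the substitution; state before step 5: [0 2 6])
5 | fire a1 | [0 1 6]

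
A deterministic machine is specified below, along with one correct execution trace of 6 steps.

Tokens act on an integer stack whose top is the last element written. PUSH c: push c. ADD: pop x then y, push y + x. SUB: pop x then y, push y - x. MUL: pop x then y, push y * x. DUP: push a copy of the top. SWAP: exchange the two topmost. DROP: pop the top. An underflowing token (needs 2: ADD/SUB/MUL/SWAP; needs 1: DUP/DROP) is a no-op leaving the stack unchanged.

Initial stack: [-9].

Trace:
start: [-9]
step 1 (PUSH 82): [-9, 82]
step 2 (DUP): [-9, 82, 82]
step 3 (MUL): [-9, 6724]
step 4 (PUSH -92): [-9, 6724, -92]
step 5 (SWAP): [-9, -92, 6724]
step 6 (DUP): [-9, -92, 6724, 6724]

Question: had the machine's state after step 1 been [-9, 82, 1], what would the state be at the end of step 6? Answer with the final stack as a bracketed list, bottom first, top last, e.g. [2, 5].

[-9, 82, -92, 1, 1]

state after step 1 := [-9, 82, 1]
step 2 (DUP): [-9, 82, 1, 1]
step 3 (MUL): [-9, 82, 1]
step 4 (PUSH -92): [-9, 82, 1, -92]
step 5 (SWAP): [-9, 82, -92, 1]
step 6 (DUP): [-9, 82, -92, 1, 1]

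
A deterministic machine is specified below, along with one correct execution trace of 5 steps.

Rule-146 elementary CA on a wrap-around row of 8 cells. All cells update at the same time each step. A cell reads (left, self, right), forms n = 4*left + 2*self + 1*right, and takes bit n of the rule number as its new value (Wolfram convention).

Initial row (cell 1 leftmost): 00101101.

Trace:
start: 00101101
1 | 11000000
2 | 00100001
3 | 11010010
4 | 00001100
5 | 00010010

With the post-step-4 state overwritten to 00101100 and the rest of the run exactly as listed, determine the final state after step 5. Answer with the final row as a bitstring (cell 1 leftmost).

state after step 4 := 00101100
5 | 01000010

01000010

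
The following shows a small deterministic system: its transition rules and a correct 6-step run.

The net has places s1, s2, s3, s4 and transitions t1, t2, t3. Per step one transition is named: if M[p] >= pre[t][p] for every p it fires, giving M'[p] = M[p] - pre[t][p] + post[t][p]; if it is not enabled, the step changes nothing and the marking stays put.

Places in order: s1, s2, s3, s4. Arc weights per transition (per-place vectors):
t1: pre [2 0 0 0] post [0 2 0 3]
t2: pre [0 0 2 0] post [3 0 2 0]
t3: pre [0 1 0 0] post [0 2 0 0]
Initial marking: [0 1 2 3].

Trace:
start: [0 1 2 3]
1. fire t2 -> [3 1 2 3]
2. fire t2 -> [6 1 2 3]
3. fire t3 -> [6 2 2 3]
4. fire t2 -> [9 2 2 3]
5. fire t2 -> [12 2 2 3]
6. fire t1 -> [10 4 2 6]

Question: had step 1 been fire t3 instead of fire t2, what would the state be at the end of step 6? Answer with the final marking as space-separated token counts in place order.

7 5 2 6

(re-executing from step 1 with the substitution; state before step 1: [0 1 2 3])
1. fire t3 -> [0 2 2 3]
2. fire t2 -> [3 2 2 3]
3. fire t3 -> [3 3 2 3]
4. fire t2 -> [6 3 2 3]
5. fire t2 -> [9 3 2 3]
6. fire t1 -> [7 5 2 6]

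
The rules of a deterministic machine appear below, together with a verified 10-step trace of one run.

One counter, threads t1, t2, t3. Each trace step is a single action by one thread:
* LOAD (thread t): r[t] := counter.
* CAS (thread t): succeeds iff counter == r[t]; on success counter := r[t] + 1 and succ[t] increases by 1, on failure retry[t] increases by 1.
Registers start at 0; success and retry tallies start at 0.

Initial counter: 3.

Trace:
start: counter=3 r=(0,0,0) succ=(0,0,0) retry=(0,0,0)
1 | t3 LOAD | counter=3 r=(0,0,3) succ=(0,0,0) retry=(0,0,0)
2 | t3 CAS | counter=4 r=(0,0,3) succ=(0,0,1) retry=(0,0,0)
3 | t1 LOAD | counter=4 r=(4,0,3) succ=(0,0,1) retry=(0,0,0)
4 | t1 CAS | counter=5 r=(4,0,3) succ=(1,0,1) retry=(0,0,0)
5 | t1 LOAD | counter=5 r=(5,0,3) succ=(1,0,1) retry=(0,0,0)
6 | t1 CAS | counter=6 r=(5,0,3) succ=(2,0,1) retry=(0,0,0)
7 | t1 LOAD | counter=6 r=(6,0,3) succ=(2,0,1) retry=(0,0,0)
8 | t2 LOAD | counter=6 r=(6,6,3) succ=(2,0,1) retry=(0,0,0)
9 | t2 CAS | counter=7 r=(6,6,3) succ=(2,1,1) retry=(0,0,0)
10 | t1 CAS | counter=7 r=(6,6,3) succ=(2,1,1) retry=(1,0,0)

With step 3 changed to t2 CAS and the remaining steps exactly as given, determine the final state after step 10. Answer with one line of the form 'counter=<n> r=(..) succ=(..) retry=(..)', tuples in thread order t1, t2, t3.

(re-executing from step 3 with the substitution; state before step 3: counter=4 r=(0,0,3) succ=(0,0,1) retry=(0,0,0))
3 | t2 CAS | counter=4 r=(0,0,3) succ=(0,0,1) retry=(0,1,0)
4 | t1 CAS | counter=4 r=(0,0,3) succ=(0,0,1) retry=(1,1,0)
5 | t1 LOAD | counter=4 r=(4,0,3) succ=(0,0,1) retry=(1,1,0)
6 | t1 CAS | counter=5 r=(4,0,3) succ=(1,0,1) retry=(1,1,0)
7 | t1 LOAD | counter=5 r=(5,0,3) succ=(1,0,1) retry=(1,1,0)
8 | t2 LOAD | counter=5 r=(5,5,3) succ=(1,0,1) retry=(1,1,0)
9 | t2 CAS | counter=6 r=(5,5,3) succ=(1,1,1) retry=(1,1,0)
10 | t1 CAS | counter=6 r=(5,5,3) succ=(1,1,1) retry=(2,1,0)

counter=6 r=(5,5,3) succ=(1,1,1) retry=(2,1,0)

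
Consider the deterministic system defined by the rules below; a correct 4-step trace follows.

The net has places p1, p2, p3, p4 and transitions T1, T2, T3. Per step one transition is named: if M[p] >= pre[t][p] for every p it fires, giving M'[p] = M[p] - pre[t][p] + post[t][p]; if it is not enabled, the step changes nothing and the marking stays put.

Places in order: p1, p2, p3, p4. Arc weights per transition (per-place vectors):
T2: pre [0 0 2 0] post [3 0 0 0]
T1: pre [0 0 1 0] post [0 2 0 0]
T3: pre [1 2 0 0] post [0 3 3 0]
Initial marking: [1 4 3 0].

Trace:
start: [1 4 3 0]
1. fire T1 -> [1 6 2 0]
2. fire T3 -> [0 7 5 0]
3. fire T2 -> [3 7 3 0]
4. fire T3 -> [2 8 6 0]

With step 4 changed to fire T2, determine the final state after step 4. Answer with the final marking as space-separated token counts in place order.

6 7 1 0

(re-executing from step 4 with the substitution; state before step 4: [3 7 3 0])
4. fire T2 -> [6 7 1 0]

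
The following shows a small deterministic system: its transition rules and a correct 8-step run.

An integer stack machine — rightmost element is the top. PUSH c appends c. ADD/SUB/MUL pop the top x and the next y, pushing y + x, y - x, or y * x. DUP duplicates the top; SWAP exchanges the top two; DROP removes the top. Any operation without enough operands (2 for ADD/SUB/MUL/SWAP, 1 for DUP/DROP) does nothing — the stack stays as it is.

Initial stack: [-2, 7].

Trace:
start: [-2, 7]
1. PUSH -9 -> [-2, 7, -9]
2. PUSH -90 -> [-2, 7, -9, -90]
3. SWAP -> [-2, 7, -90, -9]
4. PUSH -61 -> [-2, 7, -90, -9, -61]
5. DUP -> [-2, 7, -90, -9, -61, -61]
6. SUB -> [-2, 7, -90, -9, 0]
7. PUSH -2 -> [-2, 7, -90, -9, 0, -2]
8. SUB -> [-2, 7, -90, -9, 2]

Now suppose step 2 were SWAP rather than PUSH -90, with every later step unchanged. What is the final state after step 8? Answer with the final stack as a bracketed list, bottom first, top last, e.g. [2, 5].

(re-executing from step 2 with the substitution; state before step 2: [-2, 7, -9])
2. SWAP -> [-2, -9, 7]
3. SWAP -> [-2, 7, -9]
4. PUSH -61 -> [-2, 7, -9, -61]
5. DUP -> [-2, 7, -9, -61, -61]
6. SUB -> [-2, 7, -9, 0]
7. PUSH -2 -> [-2, 7, -9, 0, -2]
8. SUB -> [-2, 7, -9, 2]

[-2, 7, -9, 2]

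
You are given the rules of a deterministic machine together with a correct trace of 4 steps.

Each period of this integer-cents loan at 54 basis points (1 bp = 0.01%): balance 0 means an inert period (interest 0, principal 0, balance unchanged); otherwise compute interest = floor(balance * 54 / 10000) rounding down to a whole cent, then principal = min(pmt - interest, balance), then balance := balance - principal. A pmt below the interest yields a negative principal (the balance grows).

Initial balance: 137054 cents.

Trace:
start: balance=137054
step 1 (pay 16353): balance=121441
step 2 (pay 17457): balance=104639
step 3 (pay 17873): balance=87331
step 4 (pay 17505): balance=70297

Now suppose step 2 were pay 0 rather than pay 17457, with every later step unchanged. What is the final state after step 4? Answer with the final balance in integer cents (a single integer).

87943

(re-executing from step 2 with the substitution; state before step 2: balance=121441)
step 2 (pay 0): balance=122096
step 3 (pay 17873): balance=104882
step 4 (pay 17505): balance=87943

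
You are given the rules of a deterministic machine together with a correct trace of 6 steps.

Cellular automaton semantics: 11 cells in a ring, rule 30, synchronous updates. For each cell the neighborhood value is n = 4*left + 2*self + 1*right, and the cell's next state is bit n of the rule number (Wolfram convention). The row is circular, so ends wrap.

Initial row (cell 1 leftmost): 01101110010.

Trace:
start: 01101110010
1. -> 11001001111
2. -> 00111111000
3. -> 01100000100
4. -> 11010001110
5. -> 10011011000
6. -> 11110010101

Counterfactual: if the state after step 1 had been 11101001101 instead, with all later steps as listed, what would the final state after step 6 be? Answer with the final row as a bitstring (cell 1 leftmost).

state after step 1 := 11101001101
2. -> 00001111001
3. -> 10011000111
4. -> 01110101100
5. -> 11000101010
6. -> 10101101010

10101101010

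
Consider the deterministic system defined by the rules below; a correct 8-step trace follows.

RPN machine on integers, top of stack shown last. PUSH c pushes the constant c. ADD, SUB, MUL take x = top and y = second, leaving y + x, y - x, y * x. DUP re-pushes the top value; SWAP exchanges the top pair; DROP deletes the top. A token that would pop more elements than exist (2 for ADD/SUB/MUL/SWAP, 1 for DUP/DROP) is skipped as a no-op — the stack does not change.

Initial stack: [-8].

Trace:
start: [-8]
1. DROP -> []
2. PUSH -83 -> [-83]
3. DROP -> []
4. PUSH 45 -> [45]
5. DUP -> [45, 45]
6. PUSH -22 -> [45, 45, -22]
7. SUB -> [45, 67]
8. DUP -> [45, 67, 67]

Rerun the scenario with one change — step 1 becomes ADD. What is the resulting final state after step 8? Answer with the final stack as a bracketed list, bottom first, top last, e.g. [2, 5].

(re-executing from step 1 with the substitution; state before step 1: [-8])
1. ADD -> [-8]
2. PUSH -83 -> [-8, -83]
3. DROP -> [-8]
4. PUSH 45 -> [-8, 45]
5. DUP -> [-8, 45, 45]
6. PUSH -22 -> [-8, 45, 45, -22]
7. SUB -> [-8, 45, 67]
8. DUP -> [-8, 45, 67, 67]

[-8, 45, 67, 67]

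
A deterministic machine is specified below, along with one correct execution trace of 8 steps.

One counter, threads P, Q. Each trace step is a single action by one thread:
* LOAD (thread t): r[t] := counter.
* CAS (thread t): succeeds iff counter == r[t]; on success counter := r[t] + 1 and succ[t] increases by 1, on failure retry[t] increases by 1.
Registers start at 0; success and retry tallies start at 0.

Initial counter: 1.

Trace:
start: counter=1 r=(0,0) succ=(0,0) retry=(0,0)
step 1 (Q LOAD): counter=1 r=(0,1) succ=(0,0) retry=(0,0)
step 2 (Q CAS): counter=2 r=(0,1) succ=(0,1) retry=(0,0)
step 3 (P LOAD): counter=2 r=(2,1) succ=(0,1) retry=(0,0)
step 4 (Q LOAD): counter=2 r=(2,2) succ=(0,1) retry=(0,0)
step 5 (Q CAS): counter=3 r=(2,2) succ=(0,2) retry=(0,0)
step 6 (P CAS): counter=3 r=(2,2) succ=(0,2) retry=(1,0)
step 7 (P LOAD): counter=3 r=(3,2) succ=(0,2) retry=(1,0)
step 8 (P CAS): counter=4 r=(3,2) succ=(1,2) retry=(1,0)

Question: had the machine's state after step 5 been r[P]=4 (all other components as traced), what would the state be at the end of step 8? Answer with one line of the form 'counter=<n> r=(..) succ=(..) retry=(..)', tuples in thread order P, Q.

counter=4 r=(3,2) succ=(1,2) retry=(1,0)

state after step 5 := counter=3 r=(4,2) succ=(0,2) retry=(0,0)
step 6 (P CAS): counter=3 r=(4,2) succ=(0,2) retry=(1,0)
step 7 (P LOAD): counter=3 r=(3,2) succ=(0,2) retry=(1,0)
step 8 (P CAS): counter=4 r=(3,2) succ=(1,2) retry=(1,0)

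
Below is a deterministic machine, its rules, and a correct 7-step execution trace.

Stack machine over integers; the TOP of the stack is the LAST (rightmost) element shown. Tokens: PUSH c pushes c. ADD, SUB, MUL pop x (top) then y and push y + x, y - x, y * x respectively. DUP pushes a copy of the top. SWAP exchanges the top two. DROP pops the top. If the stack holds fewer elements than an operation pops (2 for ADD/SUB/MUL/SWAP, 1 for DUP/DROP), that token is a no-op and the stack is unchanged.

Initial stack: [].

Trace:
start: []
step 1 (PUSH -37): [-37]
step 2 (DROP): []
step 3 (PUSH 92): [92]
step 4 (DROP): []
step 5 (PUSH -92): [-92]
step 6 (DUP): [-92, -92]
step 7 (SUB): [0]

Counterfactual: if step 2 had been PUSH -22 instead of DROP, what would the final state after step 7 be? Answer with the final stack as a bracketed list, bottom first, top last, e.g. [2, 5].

(re-executing from step 2 with the substitution; state before step 2: [-37])
step 2 (PUSH -22): [-37, -22]
step 3 (PUSH 92): [-37, -22, 92]
step 4 (DROP): [-37, -22]
step 5 (PUSH -92): [-37, -22, -92]
step 6 (DUP): [-37, -22, -92, -92]
step 7 (SUB): [-37, -22, 0]

[-37, -22, 0]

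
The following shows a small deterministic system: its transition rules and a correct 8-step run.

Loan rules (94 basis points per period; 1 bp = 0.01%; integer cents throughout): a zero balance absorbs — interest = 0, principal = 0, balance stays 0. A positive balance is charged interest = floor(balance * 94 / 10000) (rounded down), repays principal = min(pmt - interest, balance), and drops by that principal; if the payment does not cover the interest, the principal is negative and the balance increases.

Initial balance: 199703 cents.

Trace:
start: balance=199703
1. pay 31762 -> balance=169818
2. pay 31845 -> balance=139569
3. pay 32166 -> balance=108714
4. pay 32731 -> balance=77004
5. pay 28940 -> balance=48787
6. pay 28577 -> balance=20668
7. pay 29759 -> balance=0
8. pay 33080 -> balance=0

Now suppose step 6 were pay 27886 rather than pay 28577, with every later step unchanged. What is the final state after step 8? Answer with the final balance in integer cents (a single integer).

0

(re-executing from step 6 with the substitution; state before step 6: balance=48787)
6. pay 27886 -> balance=21359
7. pay 29759 -> balance=0
8. pay 33080 -> balance=0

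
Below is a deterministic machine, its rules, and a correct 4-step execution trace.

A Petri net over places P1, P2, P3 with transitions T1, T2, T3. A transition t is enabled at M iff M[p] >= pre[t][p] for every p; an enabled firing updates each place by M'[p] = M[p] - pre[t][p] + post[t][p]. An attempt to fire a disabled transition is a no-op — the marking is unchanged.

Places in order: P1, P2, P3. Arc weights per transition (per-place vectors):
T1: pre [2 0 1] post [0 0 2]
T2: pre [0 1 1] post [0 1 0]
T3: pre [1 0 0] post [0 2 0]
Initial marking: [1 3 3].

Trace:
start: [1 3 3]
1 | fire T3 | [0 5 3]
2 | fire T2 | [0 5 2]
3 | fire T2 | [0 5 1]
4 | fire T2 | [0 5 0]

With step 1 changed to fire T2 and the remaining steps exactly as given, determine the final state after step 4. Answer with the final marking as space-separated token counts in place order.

(re-executing from step 1 with the substitution; state before step 1: [1 3 3])
1 | fire T2 | [1 3 2]
2 | fire T2 | [1 3 1]
3 | fire T2 | [1 3 0]
4 | fire T2 | [1 3 0]

1 3 0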